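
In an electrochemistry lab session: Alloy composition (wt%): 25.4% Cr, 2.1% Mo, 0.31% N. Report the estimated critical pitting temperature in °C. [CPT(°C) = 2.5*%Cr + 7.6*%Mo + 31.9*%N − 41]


Apply the ASTM G48 empirical CPT estimate: CPT(°C) = 2.5*%Cr + 7.6*%Mo + 31.9*%N − 41
2.5*25.4 = 63.5; 7.6*2.1 = 15.96; 31.9*0.31 = 9.889
CPT = 63.5 + 15.96 + 9.889 − 41 = 48.349 °C
Rounded to 0.1 °C: CPT ≈ 48.3 °C

48.3 °C


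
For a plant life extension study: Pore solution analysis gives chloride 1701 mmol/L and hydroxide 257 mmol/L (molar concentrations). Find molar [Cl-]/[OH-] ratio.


Threshold parameter = [Cl-] / [OH-] (molar basis; both in mmol/L, so units cancel)
Ratio = 1701 / 257 = 6.62

6.62


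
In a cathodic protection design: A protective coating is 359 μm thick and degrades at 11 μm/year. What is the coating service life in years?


Service life = thickness / degradation rate
Life = 359 / 11 = 32.6 years

32.6 years


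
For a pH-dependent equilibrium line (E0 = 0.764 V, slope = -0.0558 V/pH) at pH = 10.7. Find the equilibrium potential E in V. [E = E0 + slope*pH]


Apply the Pourbaix line equation: E = E0 + slope*pH
E = 0.764 + (-0.0558)*10.7 = 0.764 + (-0.59706) = 0.16694 V
Rounded to 4 decimal places: E = 0.1669 V

0.1669 V


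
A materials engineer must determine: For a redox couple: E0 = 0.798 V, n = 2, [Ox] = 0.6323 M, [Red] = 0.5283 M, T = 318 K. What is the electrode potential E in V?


Apply the Nernst equation: E = E0 + (RT/nF)*ln([Ox]/[Red])
Step 1: RT/nF = 8.314*318/(2*96485) = 0.01370084 V
Step 2: [Ox]/[Red] = 0.6323/0.5283 = 1.196858
Step 3: ln(1.196858) = 0.1797
Step 4: correction = 0.01370084 * 0.1797 = 0.002 V
E = 0.798 + 0.002 = 0.8 V

0.8 V


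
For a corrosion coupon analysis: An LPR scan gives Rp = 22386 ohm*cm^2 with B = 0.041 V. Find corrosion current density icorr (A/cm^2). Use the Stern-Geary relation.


Apply the Stern-Geary relation: icorr = B / Rp
icorr = 0.041 / 22386 = 1.832×10^-6 A/cm^2

1.832×10^-6 A/cm^2


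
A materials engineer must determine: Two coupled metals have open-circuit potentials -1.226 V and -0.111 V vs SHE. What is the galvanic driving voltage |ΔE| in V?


Driving voltage is the absolute potential difference.
|ΔE| = |-1.226 − (-0.111)| = 1.115 V

1.115 V


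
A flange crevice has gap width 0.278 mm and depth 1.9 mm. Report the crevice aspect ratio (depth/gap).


Aspect ratio = depth / gap
Ratio = 1.9 / 0.278 = 6.8

6.8


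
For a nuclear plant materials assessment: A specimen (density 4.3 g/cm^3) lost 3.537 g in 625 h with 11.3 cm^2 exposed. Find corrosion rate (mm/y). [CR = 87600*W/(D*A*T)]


Apply the mm/y weight-loss relation: CR = 87600 * W / (D * A * T)
Numerator: 87600 * 3.537 = 309841.2
Denominator: 4.3 * 11.3 * 625 = 30368.75
CR = 309841.2 / 30368.75 = 10.2026 mm/y

10.2026 mm/y


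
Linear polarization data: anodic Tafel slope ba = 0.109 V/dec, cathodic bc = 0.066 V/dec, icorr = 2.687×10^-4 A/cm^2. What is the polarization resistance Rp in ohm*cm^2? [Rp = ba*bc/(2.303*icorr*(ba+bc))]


Apply the Stern-Geary equation: Rp = ba*bc / (2.303*icorr*(ba+bc))
ba*bc = 0.109*0.066 = 0.007194
ba+bc = 0.175; 2.303*icorr*(ba+bc) = 2.303*2.687×10^-4*0.175 = 1.0829282×10^-4
Rp = 0.007194 / 1.0829282×10^-4 = 66.4 ohm*cm^2

66.4 ohm*cm^2


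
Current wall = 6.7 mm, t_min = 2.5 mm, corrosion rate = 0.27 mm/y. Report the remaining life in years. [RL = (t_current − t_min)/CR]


Apply the remaining-life relation: RL = (t_current − t_min) / CR
RL = (6.7 − 2.5) / 0.27 = 4.2 / 0.27 = 15.6 years

15.6 years


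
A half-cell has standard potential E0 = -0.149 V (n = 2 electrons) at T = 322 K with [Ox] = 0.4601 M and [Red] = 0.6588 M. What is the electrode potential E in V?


Apply the Nernst equation: E = E0 + (RT/nF)*ln([Ox]/[Red])
Step 1: RT/nF = 8.314*322/(2*96485) = 0.01387318 V
Step 2: [Ox]/[Red] = 0.4601/0.6588 = 0.698391
Step 3: ln(0.698391) = -0.358976
Step 4: correction = 0.01387318 * -0.358976 = -0.005 V
E = -0.149 + -0.005 = -0.154 V

-0.154 V


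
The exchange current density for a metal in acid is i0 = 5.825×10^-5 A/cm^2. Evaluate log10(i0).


i0 = 5.825×10^-5 A/cm^2
log10(i0) = -4.235

-4.235


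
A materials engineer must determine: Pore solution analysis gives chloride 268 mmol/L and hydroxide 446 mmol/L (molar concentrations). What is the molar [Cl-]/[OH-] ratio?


Threshold parameter = [Cl-] / [OH-] (molar basis; both in mmol/L, so units cancel)
Ratio = 268 / 446 = 0.6

0.6


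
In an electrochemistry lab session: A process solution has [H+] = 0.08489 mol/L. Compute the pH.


pH = −log10[H+]
pH = −log10(0.08489) = 1.07

1.07


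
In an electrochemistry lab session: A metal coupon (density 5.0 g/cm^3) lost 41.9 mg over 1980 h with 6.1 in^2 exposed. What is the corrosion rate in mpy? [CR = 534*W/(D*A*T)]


Apply the mpy weight-loss relation: CR = 534 * W / (D * A * T)
Numerator: 534 * 41.9 = 22374.6
Denominator: 5.0 * 6.1 * 1980 = 60390.0
CR = 22374.6 / 60390.0 = 0.3705 mpy

0.3705 mpy


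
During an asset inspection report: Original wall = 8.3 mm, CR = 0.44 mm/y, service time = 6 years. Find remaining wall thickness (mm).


Remaining wall = original − CR × time
t = 8.3 − 0.44*6 = 8.3 − 2.64 = 5.66 mm

5.66 mm


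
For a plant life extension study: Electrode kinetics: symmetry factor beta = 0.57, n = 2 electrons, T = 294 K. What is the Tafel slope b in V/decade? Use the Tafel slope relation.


Apply the Tafel slope relation: b = 2.303*R*T/(beta*n*F)
Numerator: 2.303 * 8.314 * 294 = 5629.26
Denominator: 0.57 * 2 * 96485 = 109992.9
b = 5629.26 / 109992.9 = 0.051 V/decade

0.051 V/decade


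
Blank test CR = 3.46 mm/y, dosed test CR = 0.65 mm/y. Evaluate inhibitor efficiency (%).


Apply the inhibitor-efficiency definition: IE = (CR_blank − CR_inh)/CR_blank × 100
IE = (3.46 − 0.65) / 3.46 × 100
IE = 2.81 / 3.46 × 100 = 81.2 %

81.2 %


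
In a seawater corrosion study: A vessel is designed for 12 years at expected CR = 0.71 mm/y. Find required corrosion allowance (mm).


Corrosion allowance = CR × design life
CA = 0.71 * 12 = 8.52 mm

8.52 mm


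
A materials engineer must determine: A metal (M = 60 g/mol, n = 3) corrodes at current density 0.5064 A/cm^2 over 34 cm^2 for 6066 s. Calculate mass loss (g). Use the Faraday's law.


Apply Faraday's law: m = i*A*t*M / (n*F)
Total charge passed Q = i*A*t = 0.5064*34*6066 = 104441.9616 C
m = Q*M/(n*F) = 104441.9616*60/(3*96485) = 21.649 g

21.649 g


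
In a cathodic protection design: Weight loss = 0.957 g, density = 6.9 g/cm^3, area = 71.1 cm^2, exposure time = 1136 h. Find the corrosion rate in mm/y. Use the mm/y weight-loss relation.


Apply the mm/y weight-loss relation: CR = 87600 * W / (D * A * T)
Numerator: 87600 * 0.957 = 83833.2
Denominator: 6.9 * 71.1 * 1136 = 557310.24
CR = 83833.2 / 557310.24 = 0.150425 mm/y

0.150425 mm/y


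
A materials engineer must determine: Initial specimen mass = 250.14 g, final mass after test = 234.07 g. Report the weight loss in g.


Weight loss = initial − final
WL = 250.14 − 234.07 = 16.07 g

16.07 g


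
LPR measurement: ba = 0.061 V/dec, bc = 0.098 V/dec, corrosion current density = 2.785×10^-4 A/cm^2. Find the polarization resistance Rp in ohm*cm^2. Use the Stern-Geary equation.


Apply the Stern-Geary equation: Rp = ba*bc / (2.303*icorr*(ba+bc))
ba*bc = 0.061*0.098 = 0.005978
ba+bc = 0.159; 2.303*icorr*(ba+bc) = 2.303*2.785×10^-4*0.159 = 1.0198029×10^-4
Rp = 0.005978 / 1.0198029×10^-4 = 58.6 ohm*cm^2

58.6 ohm*cm^2


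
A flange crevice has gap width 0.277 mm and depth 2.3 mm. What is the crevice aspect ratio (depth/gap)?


Aspect ratio = depth / gap
Ratio = 2.3 / 0.277 = 8.3

8.3


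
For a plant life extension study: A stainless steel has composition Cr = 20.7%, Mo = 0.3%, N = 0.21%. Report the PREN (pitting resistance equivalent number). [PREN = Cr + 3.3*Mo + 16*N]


Apply the PREN formula: PREN = Cr + 3.3*Mo + 16*N
PREN = 20.7 + 3.3*0.3 + 16*0.21
PREN = 20.7 + 0.99 + 3.36 = 25.05

25.05


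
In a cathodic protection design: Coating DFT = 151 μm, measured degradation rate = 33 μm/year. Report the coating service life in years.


Service life = thickness / degradation rate
Life = 151 / 33 = 4.6 years

4.6 years


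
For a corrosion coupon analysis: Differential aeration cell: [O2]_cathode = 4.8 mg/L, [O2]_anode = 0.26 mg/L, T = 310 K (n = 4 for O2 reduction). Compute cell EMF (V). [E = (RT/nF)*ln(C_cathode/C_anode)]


Apply the Nernst concentration-cell relation: E = (RT/nF)*ln(C_cathode/C_anode)
RT/nF = 8.314*310/(4*96485) = 0.00667808 V
ln(4.8/0.26) = 2.91569
E = 0.00667808 * 2.91569 = 0.01947 V

0.01947 V


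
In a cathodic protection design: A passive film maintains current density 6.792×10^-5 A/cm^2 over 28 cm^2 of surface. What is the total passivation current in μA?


I = i_pass * A, then convert A → μA (×10^6)
I = 6.792×10^-5 * 28 * 10^6 = 1901.76 μA

1901.76 μA


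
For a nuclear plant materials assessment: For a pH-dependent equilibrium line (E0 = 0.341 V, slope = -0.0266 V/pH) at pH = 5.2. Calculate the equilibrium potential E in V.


Apply the Pourbaix line equation: E = E0 + slope*pH
E = 0.341 + (-0.0266)*5.2 = 0.341 + (-0.13832) = 0.20268 V
Rounded to 3 decimal places: E = 0.203 V

0.203 V


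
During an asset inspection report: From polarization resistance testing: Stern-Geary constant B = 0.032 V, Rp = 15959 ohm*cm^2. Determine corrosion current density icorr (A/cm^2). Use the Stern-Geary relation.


Apply the Stern-Geary relation: icorr = B / Rp
icorr = 0.032 / 15959 = 2.005×10^-6 A/cm^2

2.005×10^-6 A/cm^2


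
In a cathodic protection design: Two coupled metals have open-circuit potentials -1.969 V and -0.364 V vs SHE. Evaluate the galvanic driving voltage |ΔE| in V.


Driving voltage is the absolute potential difference.
|ΔE| = |-1.969 − (-0.364)| = 1.605 V

1.605 V


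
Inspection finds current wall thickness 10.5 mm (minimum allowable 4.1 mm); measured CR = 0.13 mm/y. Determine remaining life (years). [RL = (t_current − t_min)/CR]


Apply the remaining-life relation: RL = (t_current − t_min) / CR
RL = (10.5 − 4.1) / 0.13 = 6.4 / 0.13 = 49.2 years

49.2 years


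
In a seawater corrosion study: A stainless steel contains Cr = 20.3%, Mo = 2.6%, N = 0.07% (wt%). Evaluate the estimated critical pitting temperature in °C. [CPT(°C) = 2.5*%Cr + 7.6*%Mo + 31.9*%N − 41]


Apply the ASTM G48 empirical CPT estimate: CPT(°C) = 2.5*%Cr + 7.6*%Mo + 31.9*%N − 41
2.5*20.3 = 50.75; 7.6*2.6 = 19.76; 31.9*0.07 = 2.233
CPT = 50.75 + 19.76 + 2.233 − 41 = 31.743 °C
Rounded to 0.1 °C: CPT ≈ 31.7 °C

31.7 °C


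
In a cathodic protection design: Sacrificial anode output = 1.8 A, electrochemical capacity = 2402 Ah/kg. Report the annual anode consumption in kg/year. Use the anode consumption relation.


Annual consumption = current * hours per year / capacity
Rate = 1.8 * 8760 / 2402 = 6.6 kg/year

6.6 kg/year


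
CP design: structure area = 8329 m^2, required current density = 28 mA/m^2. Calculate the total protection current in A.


I = area * current density, then convert mA → A (÷1000)
I = 8329 * 28 / 1000 = 233.21 A

233.21 A


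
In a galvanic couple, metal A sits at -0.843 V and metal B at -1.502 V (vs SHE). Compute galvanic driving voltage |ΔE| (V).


Driving voltage is the absolute potential difference.
|ΔE| = |-0.843 − (-1.502)| = 0.659 V

0.659 V


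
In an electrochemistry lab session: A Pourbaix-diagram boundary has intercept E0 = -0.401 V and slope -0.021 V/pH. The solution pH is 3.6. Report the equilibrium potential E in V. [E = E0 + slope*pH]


Apply the Pourbaix line equation: E = E0 + slope*pH
E = -0.401 + (-0.021)*3.6 = -0.401 + (-0.0756) = -0.4766 V
Rounded to 3 decimal places: E = -0.477 V

-0.477 V


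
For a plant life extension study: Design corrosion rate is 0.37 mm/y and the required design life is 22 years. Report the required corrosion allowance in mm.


Corrosion allowance = CR × design life
CA = 0.37 * 22 = 8.14 mm

8.14 mm


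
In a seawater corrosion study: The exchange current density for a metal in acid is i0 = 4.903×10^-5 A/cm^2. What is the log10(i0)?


i0 = 4.903×10^-5 A/cm^2
log10(i0) = -4.31

-4.31


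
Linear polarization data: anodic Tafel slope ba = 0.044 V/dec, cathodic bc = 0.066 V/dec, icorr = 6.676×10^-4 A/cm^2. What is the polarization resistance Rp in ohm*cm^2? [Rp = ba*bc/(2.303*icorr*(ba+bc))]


Apply the Stern-Geary equation: Rp = ba*bc / (2.303*icorr*(ba+bc))
ba*bc = 0.044*0.066 = 0.002904
ba+bc = 0.11; 2.303*icorr*(ba+bc) = 2.303*6.676×10^-4*0.11 = 1.6912311×10^-4
Rp = 0.002904 / 1.6912311×10^-4 = 17.2 ohm*cm^2

17.2 ohm*cm^2


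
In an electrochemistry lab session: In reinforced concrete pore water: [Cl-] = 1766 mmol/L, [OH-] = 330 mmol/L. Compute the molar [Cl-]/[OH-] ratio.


Threshold parameter = [Cl-] / [OH-] (molar basis; both in mmol/L, so units cancel)
Ratio = 1766 / 330 = 5.35

5.35


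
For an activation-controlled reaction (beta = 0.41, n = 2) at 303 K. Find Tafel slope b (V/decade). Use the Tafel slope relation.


Apply the Tafel slope relation: b = 2.303*R*T/(beta*n*F)
Numerator: 2.303 * 8.314 * 303 = 5801.58
Denominator: 0.41 * 2 * 96485 = 79117.7
b = 5801.58 / 79117.7 = 0.0733 V/decade

0.0733 V/decade


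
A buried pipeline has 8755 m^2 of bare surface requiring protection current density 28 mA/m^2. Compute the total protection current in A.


I = area * current density, then convert mA → A (÷1000)
I = 8755 * 28 / 1000 = 245.14 A

245.14 A


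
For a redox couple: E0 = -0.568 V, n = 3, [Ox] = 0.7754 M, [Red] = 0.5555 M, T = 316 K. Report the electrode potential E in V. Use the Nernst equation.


Apply the Nernst equation: E = E0 + (RT/nF)*ln([Ox]/[Red])
Step 1: RT/nF = 8.314*316/(3*96485) = 0.00907645 V
Step 2: [Ox]/[Red] = 0.7754/0.5555 = 1.39586
Step 3: ln(1.39586) = 0.333511
Step 4: correction = 0.00907645 * 0.333511 = 0.003 V
E = -0.568 + 0.003 = -0.565 V

-0.565 V


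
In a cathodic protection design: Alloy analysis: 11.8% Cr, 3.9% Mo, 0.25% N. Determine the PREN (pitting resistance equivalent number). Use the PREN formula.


Apply the PREN formula: PREN = Cr + 3.3*Mo + 16*N
PREN = 11.8 + 3.3*3.9 + 16*0.25
PREN = 11.8 + 12.87 + 4.0 = 28.67

28.67


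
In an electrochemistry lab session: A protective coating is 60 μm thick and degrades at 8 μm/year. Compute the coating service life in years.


Service life = thickness / degradation rate
Life = 60 / 8 = 7.5 years

7.5 years


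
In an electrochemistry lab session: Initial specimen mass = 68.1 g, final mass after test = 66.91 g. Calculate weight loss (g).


Weight loss = initial − final
WL = 68.1 − 66.91 = 1.19 g

1.19 g


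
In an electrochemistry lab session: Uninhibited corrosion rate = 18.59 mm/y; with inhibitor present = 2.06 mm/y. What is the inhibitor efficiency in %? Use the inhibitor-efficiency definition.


Apply the inhibitor-efficiency definition: IE = (CR_blank − CR_inh)/CR_blank × 100
IE = (18.59 − 2.06) / 18.59 × 100
IE = 16.53 / 18.59 × 100 = 88.9 %

88.9 %


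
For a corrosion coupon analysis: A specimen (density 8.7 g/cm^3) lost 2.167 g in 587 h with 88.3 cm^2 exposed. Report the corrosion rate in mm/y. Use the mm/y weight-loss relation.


Apply the mm/y weight-loss relation: CR = 87600 * W / (D * A * T)
Numerator: 87600 * 2.167 = 189829.2
Denominator: 8.7 * 88.3 * 587 = 450939.27
CR = 189829.2 / 450939.27 = 0.421 mm/y

0.421 mm/y


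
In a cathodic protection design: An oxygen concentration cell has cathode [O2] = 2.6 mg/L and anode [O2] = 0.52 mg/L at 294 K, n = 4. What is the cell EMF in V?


Apply the Nernst concentration-cell relation: E = (RT/nF)*ln(C_cathode/C_anode)
RT/nF = 8.314*294/(4*96485) = 0.00633341 V
ln(2.6/0.52) = 1.60944
E = 0.00633341 * 1.60944 = 0.01019 V

0.01019 V


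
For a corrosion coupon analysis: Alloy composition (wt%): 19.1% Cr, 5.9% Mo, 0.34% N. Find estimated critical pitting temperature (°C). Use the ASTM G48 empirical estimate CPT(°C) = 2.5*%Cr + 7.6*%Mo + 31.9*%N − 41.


Apply the ASTM G48 empirical CPT estimate: CPT(°C) = 2.5*%Cr + 7.6*%Mo + 31.9*%N − 41
2.5*19.1 = 47.75; 7.6*5.9 = 44.84; 31.9*0.34 = 10.846
CPT = 47.75 + 44.84 + 10.846 − 41 = 62.436 °C
Rounded to 0.1 °C: CPT ≈ 62.4 °C

62.4 °C


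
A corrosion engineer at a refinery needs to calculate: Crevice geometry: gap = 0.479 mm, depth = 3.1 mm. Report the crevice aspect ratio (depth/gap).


Aspect ratio = depth / gap
Ratio = 3.1 / 0.479 = 6.5

6.5


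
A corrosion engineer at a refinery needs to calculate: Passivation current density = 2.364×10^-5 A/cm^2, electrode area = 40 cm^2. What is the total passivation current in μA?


I = i_pass * A, then convert A → μA (×10^6)
I = 2.364×10^-5 * 40 * 10^6 = 945.6 μA

945.6 μA


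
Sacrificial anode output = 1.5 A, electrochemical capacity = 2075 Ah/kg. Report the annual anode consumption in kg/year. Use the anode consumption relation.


Annual consumption = current * hours per year / capacity
Rate = 1.5 * 8760 / 2075 = 6.3 kg/year

6.3 kg/year


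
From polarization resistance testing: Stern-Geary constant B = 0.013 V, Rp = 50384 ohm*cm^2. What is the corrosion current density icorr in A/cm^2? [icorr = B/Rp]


Apply the Stern-Geary relation: icorr = B / Rp
icorr = 0.013 / 50384 = 2.58×10^-7 A/cm^2

2.58×10^-7 A/cm^2


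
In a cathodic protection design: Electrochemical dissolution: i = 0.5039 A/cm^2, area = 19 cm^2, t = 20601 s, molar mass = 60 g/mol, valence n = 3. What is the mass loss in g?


Apply Faraday's law: m = i*A*t*M / (n*F)
Total charge passed Q = i*A*t = 0.5039*19*20601 = 197236.0341 C
m = Q*M/(n*F) = 197236.0341*60/(3*96485) = 40.88429 g

40.88429 g


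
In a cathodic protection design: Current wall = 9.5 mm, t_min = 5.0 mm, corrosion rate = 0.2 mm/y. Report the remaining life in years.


Apply the remaining-life relation: RL = (t_current − t_min) / CR
RL = (9.5 − 5.0) / 0.2 = 4.5 / 0.2 = 22.5 years

22.5 years


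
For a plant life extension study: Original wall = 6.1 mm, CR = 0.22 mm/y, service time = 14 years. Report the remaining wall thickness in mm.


Remaining wall = original − CR × time
t = 6.1 − 0.22*14 = 6.1 − 3.08 = 3.02 mm

3.02 mm


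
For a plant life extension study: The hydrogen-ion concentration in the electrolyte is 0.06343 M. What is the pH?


pH = −log10[H+]
pH = −log10(0.06343) = 1.2

1.2


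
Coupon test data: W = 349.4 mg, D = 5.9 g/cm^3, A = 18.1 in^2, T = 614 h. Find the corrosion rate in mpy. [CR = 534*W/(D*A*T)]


Apply the mpy weight-loss relation: CR = 534 * W / (D * A * T)
Numerator: 534 * 349.4 = 186579.6
Denominator: 5.9 * 18.1 * 614 = 65569.06
CR = 186579.6 / 65569.06 = 2.84554 mpy

2.84554 mpy


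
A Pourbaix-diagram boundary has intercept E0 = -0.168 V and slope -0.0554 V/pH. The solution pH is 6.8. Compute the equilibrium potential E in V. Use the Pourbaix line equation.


Apply the Pourbaix line equation: E = E0 + slope*pH
E = -0.168 + (-0.0554)*6.8 = -0.168 + (-0.37672) = -0.54472 V
Rounded to 3 decimal places: E = -0.545 V

-0.545 V


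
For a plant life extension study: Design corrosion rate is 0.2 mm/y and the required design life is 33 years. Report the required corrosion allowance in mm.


Corrosion allowance = CR × design life
CA = 0.2 * 33 = 6.6 mm

6.6 mm


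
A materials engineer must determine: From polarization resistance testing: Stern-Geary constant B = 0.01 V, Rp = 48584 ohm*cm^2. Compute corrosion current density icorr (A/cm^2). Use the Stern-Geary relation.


Apply the Stern-Geary relation: icorr = B / Rp
icorr = 0.01 / 48584 = 2.058×10^-7 A/cm^2

2.058×10^-7 A/cm^2


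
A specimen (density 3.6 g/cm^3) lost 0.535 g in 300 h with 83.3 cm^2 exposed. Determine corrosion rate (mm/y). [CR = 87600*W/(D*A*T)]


Apply the mm/y weight-loss relation: CR = 87600 * W / (D * A * T)
Numerator: 87600 * 0.535 = 46866.0
Denominator: 3.6 * 83.3 * 300 = 89964.0
CR = 46866.0 / 89964.0 = 0.52094 mm/y

0.52094 mm/y


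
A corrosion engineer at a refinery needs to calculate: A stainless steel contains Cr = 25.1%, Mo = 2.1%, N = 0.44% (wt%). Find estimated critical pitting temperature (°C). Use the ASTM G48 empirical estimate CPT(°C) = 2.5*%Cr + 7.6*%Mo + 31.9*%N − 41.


Apply the ASTM G48 empirical CPT estimate: CPT(°C) = 2.5*%Cr + 7.6*%Mo + 31.9*%N − 41
2.5*25.1 = 62.75; 7.6*2.1 = 15.96; 31.9*0.44 = 14.036
CPT = 62.75 + 15.96 + 14.036 − 41 = 51.746 °C
Rounded to 0.1 °C: CPT ≈ 51.7 °C

51.7 °C


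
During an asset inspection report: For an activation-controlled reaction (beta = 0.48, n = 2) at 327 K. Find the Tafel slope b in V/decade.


Apply the Tafel slope relation: b = 2.303*R*T/(beta*n*F)
Numerator: 2.303 * 8.314 * 327 = 6261.12
Denominator: 0.48 * 2 * 96485 = 92625.6
b = 6261.12 / 92625.6 = 0.068 V/decade

0.068 V/decade


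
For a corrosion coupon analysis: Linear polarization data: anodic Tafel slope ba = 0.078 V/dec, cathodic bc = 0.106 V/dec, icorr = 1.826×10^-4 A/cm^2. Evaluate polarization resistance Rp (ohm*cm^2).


Apply the Stern-Geary equation: Rp = ba*bc / (2.303*icorr*(ba+bc))
ba*bc = 0.078*0.106 = 0.008268
ba+bc = 0.184; 2.303*icorr*(ba+bc) = 2.303*1.826×10^-4*0.184 = 7.7377115×10^-5
Rp = 0.008268 / 7.7377115×10^-5 = 106.85 ohm*cm^2

106.85 ohm*cm^2


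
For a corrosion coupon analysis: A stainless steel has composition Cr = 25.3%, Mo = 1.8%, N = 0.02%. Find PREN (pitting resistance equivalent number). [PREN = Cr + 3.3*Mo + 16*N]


Apply the PREN formula: PREN = Cr + 3.3*Mo + 16*N
PREN = 25.3 + 3.3*1.8 + 16*0.02
PREN = 25.3 + 5.94 + 0.32 = 31.56

31.56


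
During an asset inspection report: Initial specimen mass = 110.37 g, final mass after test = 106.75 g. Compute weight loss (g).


Weight loss = initial − final
WL = 110.37 − 106.75 = 3.62 g

3.62 g


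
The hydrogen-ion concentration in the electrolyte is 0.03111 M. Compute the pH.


pH = −log10[H+]
pH = −log10(0.03111) = 1.51

1.51


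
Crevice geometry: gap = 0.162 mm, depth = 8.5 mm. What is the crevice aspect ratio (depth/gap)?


Aspect ratio = depth / gap
Ratio = 8.5 / 0.162 = 52.5

52.5


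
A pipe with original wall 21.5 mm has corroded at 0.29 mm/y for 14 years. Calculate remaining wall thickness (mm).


Remaining wall = original − CR × time
t = 21.5 − 0.29*14 = 21.5 − 4.06 = 17.44 mm

17.44 mm


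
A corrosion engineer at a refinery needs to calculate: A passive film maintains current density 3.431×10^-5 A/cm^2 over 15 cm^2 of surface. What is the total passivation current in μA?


I = i_pass * A, then convert A → μA (×10^6)
I = 3.431×10^-5 * 15 * 10^6 = 514.65 μA

514.65 μA


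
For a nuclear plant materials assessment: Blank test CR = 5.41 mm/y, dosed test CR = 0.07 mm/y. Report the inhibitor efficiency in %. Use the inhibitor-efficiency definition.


Apply the inhibitor-efficiency definition: IE = (CR_blank − CR_inh)/CR_blank × 100
IE = (5.41 − 0.07) / 5.41 × 100
IE = 5.34 / 5.41 × 100 = 98.7 %

98.7 %


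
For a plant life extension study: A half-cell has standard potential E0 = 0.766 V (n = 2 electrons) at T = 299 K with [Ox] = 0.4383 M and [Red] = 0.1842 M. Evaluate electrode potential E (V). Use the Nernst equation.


Apply the Nernst equation: E = E0 + (RT/nF)*ln([Ox]/[Red])
Step 1: RT/nF = 8.314*299/(2*96485) = 0.01288224 V
Step 2: [Ox]/[Red] = 0.4383/0.1842 = 2.379479
Step 3: ln(2.379479) = 0.866882
Step 4: correction = 0.01288224 * 0.866882 = 0.0112 V
E = 0.766 + 0.0112 = 0.7772 V

0.7772 V


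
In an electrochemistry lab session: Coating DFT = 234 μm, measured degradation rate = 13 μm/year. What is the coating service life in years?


Service life = thickness / degradation rate
Life = 234 / 13 = 18.0 years

18.0 years


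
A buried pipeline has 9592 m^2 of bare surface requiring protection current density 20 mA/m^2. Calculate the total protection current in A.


I = area * current density, then convert mA → A (÷1000)
I = 9592 * 20 / 1000 = 191.84 A

191.84 A


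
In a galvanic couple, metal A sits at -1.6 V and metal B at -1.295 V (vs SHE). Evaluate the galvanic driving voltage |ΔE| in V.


Driving voltage is the absolute potential difference.
|ΔE| = |-1.6 − (-1.295)| = 0.305 V

0.305 V


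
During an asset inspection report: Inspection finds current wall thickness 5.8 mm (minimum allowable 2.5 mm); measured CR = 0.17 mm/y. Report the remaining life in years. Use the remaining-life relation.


Apply the remaining-life relation: RL = (t_current − t_min) / CR
RL = (5.8 − 2.5) / 0.17 = 3.3 / 0.17 = 19.4 years

19.4 years


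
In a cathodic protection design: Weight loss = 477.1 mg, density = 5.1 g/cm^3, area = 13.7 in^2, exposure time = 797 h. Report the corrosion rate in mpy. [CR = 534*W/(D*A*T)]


Apply the mpy weight-loss relation: CR = 534 * W / (D * A * T)
Numerator: 534 * 477.1 = 254771.4
Denominator: 5.1 * 13.7 * 797 = 55686.39
CR = 254771.4 / 55686.39 = 4.5751 mpy

4.5751 mpy


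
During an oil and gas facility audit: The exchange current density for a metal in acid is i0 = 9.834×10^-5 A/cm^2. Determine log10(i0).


i0 = 9.834×10^-5 A/cm^2
log10(i0) = -4.007

-4.007


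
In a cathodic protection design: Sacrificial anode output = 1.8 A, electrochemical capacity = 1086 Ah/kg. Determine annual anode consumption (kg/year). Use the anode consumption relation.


Annual consumption = current * hours per year / capacity
Rate = 1.8 * 8760 / 1086 = 14.5 kg/year

14.5 kg/year


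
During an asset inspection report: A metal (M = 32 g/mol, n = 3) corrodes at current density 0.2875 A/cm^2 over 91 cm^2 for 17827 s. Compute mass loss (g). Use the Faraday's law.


Apply Faraday's law: m = i*A*t*M / (n*F)
Total charge passed Q = i*A*t = 0.2875*91*17827 = 466398.8875 C
m = Q*M/(n*F) = 466398.8875*32/(3*96485) = 51.5616 g

51.5616 g


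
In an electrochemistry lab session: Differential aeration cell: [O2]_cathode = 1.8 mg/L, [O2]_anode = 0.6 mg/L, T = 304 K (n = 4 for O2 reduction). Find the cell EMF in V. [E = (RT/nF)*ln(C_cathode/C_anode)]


Apply the Nernst concentration-cell relation: E = (RT/nF)*ln(C_cathode/C_anode)
RT/nF = 8.314*304/(4*96485) = 0.00654883 V
ln(1.8/0.6) = 1.09861
E = 0.00654883 * 1.09861 = 0.00719 V

0.00719 V


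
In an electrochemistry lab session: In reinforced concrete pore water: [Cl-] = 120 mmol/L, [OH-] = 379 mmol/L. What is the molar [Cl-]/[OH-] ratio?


Threshold parameter = [Cl-] / [OH-] (molar basis; both in mmol/L, so units cancel)
Ratio = 120 / 379 = 0.32

0.32


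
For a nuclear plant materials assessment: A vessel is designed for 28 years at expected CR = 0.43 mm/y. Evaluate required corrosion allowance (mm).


Corrosion allowance = CR × design life
CA = 0.43 * 28 = 12.04 mm

12.04 mm


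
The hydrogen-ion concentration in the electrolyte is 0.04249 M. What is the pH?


pH = −log10[H+]
pH = −log10(0.04249) = 1.37

1.37


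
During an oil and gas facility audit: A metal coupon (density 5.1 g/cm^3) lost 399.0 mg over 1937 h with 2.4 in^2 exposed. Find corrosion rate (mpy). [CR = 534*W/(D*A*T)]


Apply the mpy weight-loss relation: CR = 534 * W / (D * A * T)
Numerator: 534 * 399.0 = 213066.0
Denominator: 5.1 * 2.4 * 1937 = 23708.88
CR = 213066.0 / 23708.88 = 8.9868 mpy

8.9868 mpy


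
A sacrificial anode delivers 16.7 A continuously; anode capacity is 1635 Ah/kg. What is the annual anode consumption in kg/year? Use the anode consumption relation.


Annual consumption = current * hours per year / capacity
Rate = 16.7 * 8760 / 1635 = 89.5 kg/year

89.5 kg/year


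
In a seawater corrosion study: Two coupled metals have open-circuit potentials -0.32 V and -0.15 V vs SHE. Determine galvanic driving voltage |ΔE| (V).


Driving voltage is the absolute potential difference.
|ΔE| = |-0.32 − (-0.15)| = 0.17 V

0.17 V


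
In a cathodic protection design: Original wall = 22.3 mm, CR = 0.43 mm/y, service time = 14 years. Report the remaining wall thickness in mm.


Remaining wall = original − CR × time
t = 22.3 − 0.43*14 = 22.3 − 6.02 = 16.28 mm

16.28 mm


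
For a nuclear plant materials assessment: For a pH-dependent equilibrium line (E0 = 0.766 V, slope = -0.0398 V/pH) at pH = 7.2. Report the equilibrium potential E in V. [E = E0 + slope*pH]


Apply the Pourbaix line equation: E = E0 + slope*pH
E = 0.766 + (-0.0398)*7.2 = 0.766 + (-0.28656) = 0.47944 V
Rounded to 3 decimal places: E = 0.479 V

0.479 V


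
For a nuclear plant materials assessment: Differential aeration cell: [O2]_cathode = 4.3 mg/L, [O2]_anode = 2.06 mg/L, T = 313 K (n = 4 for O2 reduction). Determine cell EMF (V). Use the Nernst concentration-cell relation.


Apply the Nernst concentration-cell relation: E = (RT/nF)*ln(C_cathode/C_anode)
RT/nF = 8.314*313/(4*96485) = 0.00674271 V
ln(4.3/2.06) = 0.73591
E = 0.00674271 * 0.73591 = 0.00496 V

0.00496 V


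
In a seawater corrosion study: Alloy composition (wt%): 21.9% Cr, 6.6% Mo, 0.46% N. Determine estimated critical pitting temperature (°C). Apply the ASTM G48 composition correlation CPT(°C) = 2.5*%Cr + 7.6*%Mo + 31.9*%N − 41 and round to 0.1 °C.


Apply the ASTM G48 empirical CPT estimate: CPT(°C) = 2.5*%Cr + 7.6*%Mo + 31.9*%N − 41
2.5*21.9 = 54.75; 7.6*6.6 = 50.16; 31.9*0.46 = 14.674
CPT = 54.75 + 50.16 + 14.674 − 41 = 78.584 °C
Rounded to 0.1 °C: CPT ≈ 78.6 °C

78.6 °C


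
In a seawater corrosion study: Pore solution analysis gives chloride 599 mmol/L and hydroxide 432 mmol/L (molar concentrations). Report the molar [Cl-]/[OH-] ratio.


Threshold parameter = [Cl-] / [OH-] (molar basis; both in mmol/L, so units cancel)
Ratio = 599 / 432 = 1.39

1.39


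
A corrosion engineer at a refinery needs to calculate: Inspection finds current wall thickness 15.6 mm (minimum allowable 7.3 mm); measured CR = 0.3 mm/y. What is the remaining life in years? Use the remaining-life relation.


Apply the remaining-life relation: RL = (t_current − t_min) / CR
RL = (15.6 − 7.3) / 0.3 = 8.3 / 0.3 = 27.7 years

27.7 years


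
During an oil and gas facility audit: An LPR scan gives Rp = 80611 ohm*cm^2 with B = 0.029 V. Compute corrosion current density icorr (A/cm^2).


Apply the Stern-Geary relation: icorr = B / Rp
icorr = 0.029 / 80611 = 3.598×10^-7 A/cm^2

3.598×10^-7 A/cm^2


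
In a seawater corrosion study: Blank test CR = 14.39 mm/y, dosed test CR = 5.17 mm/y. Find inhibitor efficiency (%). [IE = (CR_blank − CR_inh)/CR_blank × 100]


Apply the inhibitor-efficiency definition: IE = (CR_blank − CR_inh)/CR_blank × 100
IE = (14.39 − 5.17) / 14.39 × 100
IE = 9.22 / 14.39 × 100 = 64.1 %

64.1 %


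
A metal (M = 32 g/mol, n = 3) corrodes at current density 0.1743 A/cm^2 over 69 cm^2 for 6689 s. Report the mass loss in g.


Apply Faraday's law: m = i*A*t*M / (n*F)
Total charge passed Q = i*A*t = 0.1743*69*6689 = 80446.5963 C
m = Q*M/(n*F) = 80446.5963*32/(3*96485) = 8.89358 g

8.89358 g


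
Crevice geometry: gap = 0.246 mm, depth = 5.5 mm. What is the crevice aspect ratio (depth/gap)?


Aspect ratio = depth / gap
Ratio = 5.5 / 0.246 = 22.4

22.4


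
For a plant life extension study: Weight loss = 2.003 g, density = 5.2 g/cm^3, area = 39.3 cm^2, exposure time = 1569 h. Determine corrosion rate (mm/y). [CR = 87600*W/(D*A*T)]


Apply the mm/y weight-loss relation: CR = 87600 * W / (D * A * T)
Numerator: 87600 * 2.003 = 175462.8
Denominator: 5.2 * 39.3 * 1569 = 320640.84
CR = 175462.8 / 320640.84 = 0.547225 mm/y

0.547225 mm/y


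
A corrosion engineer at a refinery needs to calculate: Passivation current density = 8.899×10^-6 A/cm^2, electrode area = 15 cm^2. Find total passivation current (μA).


I = i_pass * A, then convert A → μA (×10^6)
I = 8.899×10^-6 * 15 * 10^6 = 133.49 μA

133.49 μA


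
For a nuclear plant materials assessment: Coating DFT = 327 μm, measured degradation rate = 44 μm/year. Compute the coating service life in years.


Service life = thickness / degradation rate
Life = 327 / 44 = 7.4 years

7.4 years


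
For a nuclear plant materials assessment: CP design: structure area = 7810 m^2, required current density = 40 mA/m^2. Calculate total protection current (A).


I = area * current density, then convert mA → A (÷1000)
I = 7810 * 40 / 1000 = 312.4 A

312.4 A


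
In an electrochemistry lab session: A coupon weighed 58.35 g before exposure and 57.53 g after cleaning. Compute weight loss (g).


Weight loss = initial − final
WL = 58.35 − 57.53 = 0.82 g

0.82 g


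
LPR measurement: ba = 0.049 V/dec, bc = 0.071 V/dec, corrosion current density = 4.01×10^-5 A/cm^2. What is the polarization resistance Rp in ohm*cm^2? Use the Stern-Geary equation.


Apply the Stern-Geary equation: Rp = ba*bc / (2.303*icorr*(ba+bc))
ba*bc = 0.049*0.071 = 0.003479
ba+bc = 0.12; 2.303*icorr*(ba+bc) = 2.303*4.01×10^-5*0.12 = 1.1082036×10^-5
Rp = 0.003479 / 1.1082036×10^-5 = 313.9 ohm*cm^2

313.9 ohm*cm^2


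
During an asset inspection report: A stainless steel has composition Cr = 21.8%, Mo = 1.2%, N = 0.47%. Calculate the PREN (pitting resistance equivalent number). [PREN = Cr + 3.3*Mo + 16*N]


Apply the PREN formula: PREN = Cr + 3.3*Mo + 16*N
PREN = 21.8 + 3.3*1.2 + 16*0.47
PREN = 21.8 + 3.96 + 7.52 = 33.28

33.28


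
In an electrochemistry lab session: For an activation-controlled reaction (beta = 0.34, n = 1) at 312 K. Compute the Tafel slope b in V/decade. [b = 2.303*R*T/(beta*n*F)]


Apply the Tafel slope relation: b = 2.303*R*T/(beta*n*F)
Numerator: 2.303 * 8.314 * 312 = 5973.91
Denominator: 0.34 * 1 * 96485 = 32804.9
b = 5973.91 / 32804.9 = 0.1821 V/decade

0.1821 V/decade


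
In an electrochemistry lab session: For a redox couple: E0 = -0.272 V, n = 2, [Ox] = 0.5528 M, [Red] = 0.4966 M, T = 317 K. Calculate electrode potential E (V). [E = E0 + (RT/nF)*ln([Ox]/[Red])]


Apply the Nernst equation: E = E0 + (RT/nF)*ln([Ox]/[Red])
Step 1: RT/nF = 8.314*317/(2*96485) = 0.01365776 V
Step 2: [Ox]/[Red] = 0.5528/0.4966 = 1.11317
Step 3: ln(1.11317) = 0.107212
Step 4: correction = 0.01365776 * 0.107212 = 0.0015 V
E = -0.272 + 0.0015 = -0.2705 V

-0.2705 V


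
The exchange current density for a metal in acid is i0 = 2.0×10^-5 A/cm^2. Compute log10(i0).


i0 = 2.0×10^-5 A/cm^2
log10(i0) = -4.699

-4.699


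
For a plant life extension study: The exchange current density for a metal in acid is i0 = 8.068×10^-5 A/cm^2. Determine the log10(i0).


i0 = 8.068×10^-5 A/cm^2
log10(i0) = -4.093

-4.093


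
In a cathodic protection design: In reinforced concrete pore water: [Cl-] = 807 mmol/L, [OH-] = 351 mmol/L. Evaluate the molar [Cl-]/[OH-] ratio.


Threshold parameter = [Cl-] / [OH-] (molar basis; both in mmol/L, so units cancel)
Ratio = 807 / 351 = 2.3

2.3


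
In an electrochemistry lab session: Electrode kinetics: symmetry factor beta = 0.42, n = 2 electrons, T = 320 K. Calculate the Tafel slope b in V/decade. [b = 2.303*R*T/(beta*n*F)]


Apply the Tafel slope relation: b = 2.303*R*T/(beta*n*F)
Numerator: 2.303 * 8.314 * 320 = 6127.09
Denominator: 0.42 * 2 * 96485 = 81047.4
b = 6127.09 / 81047.4 = 0.0756 V/decade

0.0756 V/decade


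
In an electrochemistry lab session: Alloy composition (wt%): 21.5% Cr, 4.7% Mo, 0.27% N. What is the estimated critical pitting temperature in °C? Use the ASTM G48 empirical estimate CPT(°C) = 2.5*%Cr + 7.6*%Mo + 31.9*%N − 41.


Apply the ASTM G48 empirical CPT estimate: CPT(°C) = 2.5*%Cr + 7.6*%Mo + 31.9*%N − 41
2.5*21.5 = 53.75; 7.6*4.7 = 35.72; 31.9*0.27 = 8.613
CPT = 53.75 + 35.72 + 8.613 − 41 = 57.083 °C
Rounded to 0.1 °C: CPT ≈ 57.1 °C

57.1 °C


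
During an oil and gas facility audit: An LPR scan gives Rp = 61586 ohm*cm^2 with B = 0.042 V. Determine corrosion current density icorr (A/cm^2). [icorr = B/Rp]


Apply the Stern-Geary relation: icorr = B / Rp
icorr = 0.042 / 61586 = 6.82×10^-7 A/cm^2

6.82×10^-7 A/cm^2


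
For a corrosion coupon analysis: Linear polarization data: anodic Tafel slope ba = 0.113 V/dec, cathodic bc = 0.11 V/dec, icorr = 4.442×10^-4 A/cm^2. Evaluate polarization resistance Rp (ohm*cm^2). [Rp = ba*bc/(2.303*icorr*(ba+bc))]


Apply the Stern-Geary equation: Rp = ba*bc / (2.303*icorr*(ba+bc))
ba*bc = 0.113*0.11 = 0.01243
ba+bc = 0.223; 2.303*icorr*(ba+bc) = 2.303*4.442×10^-4*0.223 = 2.2812735×10^-4
Rp = 0.01243 / 2.2812735×10^-4 = 54.5 ohm*cm^2

54.5 ohm*cm^2


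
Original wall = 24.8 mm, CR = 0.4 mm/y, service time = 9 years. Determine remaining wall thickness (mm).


Remaining wall = original − CR × time
t = 24.8 − 0.4*9 = 24.8 − 3.6 = 21.2 mm

21.2 mm


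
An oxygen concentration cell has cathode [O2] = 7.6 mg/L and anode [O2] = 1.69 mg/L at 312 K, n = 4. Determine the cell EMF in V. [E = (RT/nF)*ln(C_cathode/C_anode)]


Apply the Nernst concentration-cell relation: E = (RT/nF)*ln(C_cathode/C_anode)
RT/nF = 8.314*312/(4*96485) = 0.00672117 V
ln(7.6/1.69) = 1.50342
E = 0.00672117 * 1.50342 = 0.0101 V

0.0101 V


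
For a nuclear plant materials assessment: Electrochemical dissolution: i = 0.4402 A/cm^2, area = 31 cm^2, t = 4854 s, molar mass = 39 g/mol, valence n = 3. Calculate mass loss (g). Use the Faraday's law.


Apply Faraday's law: m = i*A*t*M / (n*F)
Total charge passed Q = i*A*t = 0.4402*31*4854 = 66238.6548 C
m = Q*M/(n*F) = 66238.6548*39/(3*96485) = 8.92473 g

8.92473 g


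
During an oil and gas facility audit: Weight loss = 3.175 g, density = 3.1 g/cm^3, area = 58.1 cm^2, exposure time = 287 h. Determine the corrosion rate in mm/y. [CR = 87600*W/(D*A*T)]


Apply the mm/y weight-loss relation: CR = 87600 * W / (D * A * T)
Numerator: 87600 * 3.175 = 278130.0
Denominator: 3.1 * 58.1 * 287 = 51691.57
CR = 278130.0 / 51691.57 = 5.3806 mm/y

5.3806 mm/y


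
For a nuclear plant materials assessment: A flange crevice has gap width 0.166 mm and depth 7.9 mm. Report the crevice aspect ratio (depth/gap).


Aspect ratio = depth / gap
Ratio = 7.9 / 0.166 = 47.6

47.6


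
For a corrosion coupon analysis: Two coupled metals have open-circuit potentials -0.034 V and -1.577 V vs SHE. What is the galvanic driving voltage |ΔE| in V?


Driving voltage is the absolute potential difference.
|ΔE| = |-0.034 − (-1.577)| = 1.543 V

1.543 V


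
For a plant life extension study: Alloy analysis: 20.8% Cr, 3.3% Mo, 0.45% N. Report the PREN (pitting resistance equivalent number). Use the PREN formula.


Apply the PREN formula: PREN = Cr + 3.3*Mo + 16*N
PREN = 20.8 + 3.3*3.3 + 16*0.45
PREN = 20.8 + 10.89 + 7.2 = 38.89

38.89


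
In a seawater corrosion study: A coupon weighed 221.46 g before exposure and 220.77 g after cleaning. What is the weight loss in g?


Weight loss = initial − final
WL = 221.46 − 220.77 = 0.69 g

0.69 g


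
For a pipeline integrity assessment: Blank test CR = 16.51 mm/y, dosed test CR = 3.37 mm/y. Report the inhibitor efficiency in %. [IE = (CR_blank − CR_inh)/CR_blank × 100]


Apply the inhibitor-efficiency definition: IE = (CR_blank − CR_inh)/CR_blank × 100
IE = (16.51 − 3.37) / 16.51 × 100
IE = 13.14 / 16.51 × 100 = 79.6 %

79.6 %


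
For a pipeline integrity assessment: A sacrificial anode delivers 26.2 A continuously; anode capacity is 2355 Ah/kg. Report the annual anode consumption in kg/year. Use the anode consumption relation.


Annual consumption = current * hours per year / capacity
Rate = 26.2 * 8760 / 2355 = 97.5 kg/year

97.5 kg/year


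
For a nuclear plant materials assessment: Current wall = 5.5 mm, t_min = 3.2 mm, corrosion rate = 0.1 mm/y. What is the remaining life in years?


Apply the remaining-life relation: RL = (t_current − t_min) / CR
RL = (5.5 − 3.2) / 0.1 = 2.3 / 0.1 = 23.0 years

23.0 years


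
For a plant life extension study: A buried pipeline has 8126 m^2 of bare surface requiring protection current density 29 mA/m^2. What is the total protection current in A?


I = area * current density, then convert mA → A (÷1000)
I = 8126 * 29 / 1000 = 235.65 A

235.65 A
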